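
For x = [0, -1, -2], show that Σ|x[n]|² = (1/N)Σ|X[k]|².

Time domain:
Σ|x[n]|² = |0|² + |-1|² + |-2|² = 5.0000

Frequency domain:
(1/3)Σ|X[k]|² = (1/3)(|-3|² + |1.5000-0.8660i|² + |1.5000+0.8660i|²) = (1/3)·15.0000 = 5.0000

Both sides agree, confirming Parseval's theorem.

Σ|x[n]|² = (1/N)Σ|X[k]|² = 5.0000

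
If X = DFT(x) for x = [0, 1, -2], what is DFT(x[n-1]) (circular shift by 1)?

Time shift by 1: X_shifted[k] = ω_3^(1k) · X[k]
Shifted x = [-2, 0, 1]

DFT(x[n-1]) = [-1, -2.5000+0.8660i, -2.5000-0.8660i]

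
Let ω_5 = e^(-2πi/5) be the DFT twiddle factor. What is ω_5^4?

ω_5^4 = e^(-2πi·4/5)
= cos(-2π·4/5) + i·sin(-2π·4/5)
= cos(-8π/5) + i·sin(-8π/5)

ω_5^4 = cos(-8π/5) + i·sin(-8π/5) = 0.3090+0.9511i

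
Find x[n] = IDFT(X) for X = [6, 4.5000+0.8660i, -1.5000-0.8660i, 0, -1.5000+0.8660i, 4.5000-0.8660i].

x[n] = (1/6) Σ(k=0 to 5) X[k] · e^(2πikn/6)

Computing each x[n]:
x[0] = 2
x[1] = 2
x[2] = 0
x[3] = -1
x[4] = 1
x[5] = 2

x = [2, 2, 0, -1, 1, 2]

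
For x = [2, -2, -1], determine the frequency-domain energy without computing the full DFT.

Parseval: Σ|x[n]|² = (1/N)Σ|X[k]|², so Σ|X[k]|² = N·Σ|x[n]|² = 3·9.0000

Σ|X[k]|² = N·Σ|x[n]|² = 3·9.0000 = 27.0000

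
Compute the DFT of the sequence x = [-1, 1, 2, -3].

X[k] = Σ(n=0 to 3) x[n] · ω_4^(nk)
where ω_4 = e^(-2πi/4)

Computing each X[k]:
X[0] = -1
X[1] = -3-4i
X[2] = 3
X[3] = -3+4i

X = [-1, -3-4i, 3, -3+4i]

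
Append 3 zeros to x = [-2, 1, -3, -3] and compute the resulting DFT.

Original 4-point DFT: [-7, 1-4i, -3, 1+4i]
Zero-padded 7-point DFT provides frequency interpolation.

DFT_7([x, 0, ...]) = [-7, 1.9940+3.4446i, -1.3901-4.6221i, -4.1039+0.1454i, -4.1039-0.1454i, -1.3901+4.6221i, 1.9940-3.4446i]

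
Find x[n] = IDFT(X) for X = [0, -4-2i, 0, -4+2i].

x[n] = (1/4) Σ(k=0 to 3) X[k] · e^(2πikn/4)

Computing each x[n]:
x[0] = -2
x[1] = 1
x[2] = 2
x[3] = -1

x = [-2, 1, 2, -1]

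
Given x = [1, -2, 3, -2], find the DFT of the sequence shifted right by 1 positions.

Time shift by 1: X_shifted[k] = ω_4^(1k) · X[k]
Shifted x = [-2, 1, -2, 3]

DFT(x[n-1]) = [0, 2i, -8, -2i]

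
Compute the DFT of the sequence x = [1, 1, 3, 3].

X[k] = Σ(n=0 to 3) x[n] · ω_4^(nk)
where ω_4 = e^(-2πi/4)

Computing each X[k]:
X[0] = 8
X[1] = -2+2i
X[2] = 0
X[3] = -2-2i

X = [8, -2+2i, 0, -2-2i]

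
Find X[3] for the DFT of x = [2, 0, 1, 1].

X[3] = Σ(n=0 to 3) x[n] · ω_4^(3n) where ω_4 = e^(-2πi/4)
= (2)·ω_4^0 + (0)·ω_4^3 + (1)·ω_4^6 + (1)·ω_4^9

X[3] = 1-1i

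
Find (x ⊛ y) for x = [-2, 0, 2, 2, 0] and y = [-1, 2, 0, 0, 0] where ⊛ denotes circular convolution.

(x ⊛ y)[n] = Σ(m=0 to 4) x[m] · y[(n-m) mod 5]

Computing each output sample:
(x ⊛ y)[0] = 2
(x ⊛ y)[1] = -4
(x ⊛ y)[2] = -2
(x ⊛ y)[3] = 2
(x ⊛ y)[4] = 4

x ⊛ y = [2, -4, -2, 2, 4]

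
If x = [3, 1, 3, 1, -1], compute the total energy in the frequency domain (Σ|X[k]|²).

Parseval: Σ|x[n]|² = (1/N)Σ|X[k]|², so Σ|X[k]|² = N·Σ|x[n]|² = 5·21.0000

Σ|X[k]|² = N·Σ|x[n]|² = 5·21.0000 = 105.0000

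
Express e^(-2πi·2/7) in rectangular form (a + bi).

ω_7^2 = e^(-2πi·2/7)
= cos(-2π·2/7) + i·sin(-2π·2/7)
= cos(-4π/7) + i·sin(-4π/7)

ω_7^2 = cos(-4π/7) + i·sin(-4π/7) = -0.2225-0.9749i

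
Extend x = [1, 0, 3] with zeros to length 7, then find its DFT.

Original 3-point DFT: [4, -0.5000+2.5981i, -0.5000-2.5981i]
Zero-padded 7-point DFT provides frequency interpolation.

DFT_7([x, 0, ...]) = [4, 0.3324-2.9248i, -1.7029+1.3017i, 2.8705+2.3455i, 2.8705-2.3455i, -1.7029-1.3017i, 0.3324+2.9248i]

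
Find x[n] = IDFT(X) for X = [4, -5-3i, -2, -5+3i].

x[n] = (1/4) Σ(k=0 to 3) X[k] · e^(2πikn/4)

Computing each x[n]:
x[0] = -2
x[1] = 3
x[2] = 3
x[3] = 0

x = [-2, 3, 3, 0]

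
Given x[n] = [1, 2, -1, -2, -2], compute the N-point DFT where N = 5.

X[k] = Σ(n=0 to 4) x[n] · ω_5^(nk)
where ω_5 = e^(-2πi/5)

Computing each X[k]:
X[0] = -2
X[1] = 3.4271-4.3920i
X[2] = 0.0729-1.4001i
X[3] = 0.0729+1.4001i
X[4] = 3.4271+4.3920i

X = [-2, 3.4271-4.3920i, 0.0729-1.4001i, 0.0729+1.4001i, 3.4271+4.3920i]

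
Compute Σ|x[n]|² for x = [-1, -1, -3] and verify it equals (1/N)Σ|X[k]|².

Time domain:
Σ|x[n]|² = |-1|² + |-1|² + |-3|² = 11.0000

Frequency domain:
(1/3)Σ|X[k]|² = (1/3)(|-5|² + |1.0000-1.7321i|² + |1.0000+1.7321i|²) = (1/3)·33.0000 = 11.0000

Both sides agree, confirming Parseval's theorem.

Σ|x[n]|² = (1/N)Σ|X[k]|² = 11.0000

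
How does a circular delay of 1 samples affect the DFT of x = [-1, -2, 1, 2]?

Time shift by 1: X_shifted[k] = ω_4^(1k) · X[k]
Shifted x = [2, -1, -2, 1]

DFT(x[n-1]) = [0, 4+2i, 0, 4-2i]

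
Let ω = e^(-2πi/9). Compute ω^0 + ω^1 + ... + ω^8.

Sum of all nth roots of unity equals 0 for n > 1 (geometric series with r ≠ 1).

0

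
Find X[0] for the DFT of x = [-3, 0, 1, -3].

X[0] = Σ(n=0 to 3) x[n] · ω_4^0 = Σ x[n]
= (-3) + (0) + (1) + (-3)

X[0] = -5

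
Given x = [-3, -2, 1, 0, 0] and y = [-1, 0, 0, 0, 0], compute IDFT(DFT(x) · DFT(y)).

(x ⊛ y)[n] = Σ(m=0 to 4) x[m] · y[(n-m) mod 5]

Computing each output sample:
(x ⊛ y)[0] = 3
(x ⊛ y)[1] = 2
(x ⊛ y)[2] = -1
(x ⊛ y)[3] = 0
(x ⊛ y)[4] = 0

x ⊛ y = [3, 2, -1, 0, 0]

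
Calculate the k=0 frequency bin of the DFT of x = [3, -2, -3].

X[0] = Σ(n=0 to 2) x[n] · ω_3^0 = Σ x[n]
= (3) + (-2) + (-3)

X[0] = -2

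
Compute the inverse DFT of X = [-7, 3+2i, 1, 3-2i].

x[n] = (1/4) Σ(k=0 to 3) X[k] · e^(2πikn/4)

Computing each x[n]:
x[0] = 0
x[1] = -3
x[2] = -3
x[3] = -1

x = [0, -3, -3, -1]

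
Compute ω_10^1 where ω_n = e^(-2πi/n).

ω_10^1 = e^(-2πi·1/10)
= cos(-2π·1/10) + i·sin(-2π·1/10)
= cos(-2π/10) + i·sin(-2π/10)

ω_10^1 = cos(-2π/10) + i·sin(-2π/10) = 0.8090-0.5878i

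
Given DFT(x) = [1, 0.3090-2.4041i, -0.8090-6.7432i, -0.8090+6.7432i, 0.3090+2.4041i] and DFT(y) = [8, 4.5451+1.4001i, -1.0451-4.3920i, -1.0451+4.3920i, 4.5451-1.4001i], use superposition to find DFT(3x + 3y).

By linearity: DFT(3x + 3y) = 3·DFT(x) + 3·DFT(y)
= 3·[1, 0.3090-2.4041i, -0.8090-6.7432i, -0.8090+6.7432i, 0.3090+2.4041i] + 3·[8, 4.5451+1.4001i, -1.0451-4.3920i, -1.0451+4.3920i, 4.5451-1.4001i]

Computing element-wise:
Z[0] = 3·(1) + 3·(8) = 27
Z[1] = 3·(0.3090-2.4041i) + 3·(4.5451+1.4001i) = 14.5623-3.0120i
Z[2] = 3·(-0.8090-6.7432i) + 3·(-1.0451-4.3920i) = -5.5623-33.4056i
Z[3] = 3·(-0.8090+6.7432i) + 3·(-1.0451+4.3920i) = -5.5623+33.4056i
Z[4] = 3·(0.3090+2.4041i) + 3·(4.5451-1.4001i) = 14.5623+3.0120i

DFT(3x + 3y) = 3·X + 3·Y = [27, 14.5623-3.0120i, -5.5623-33.4056i, -5.5623+33.4056i, 14.5623+3.0120i]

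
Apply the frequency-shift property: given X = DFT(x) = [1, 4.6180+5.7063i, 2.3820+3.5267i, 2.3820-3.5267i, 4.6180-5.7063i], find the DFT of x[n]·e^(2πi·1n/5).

Modulation property: DFT(ω_5^(-1n)·x[n]) = X[(k-1) mod 5], so circularly shift X by 1 positions.

X[k-1] = [4.6180-5.7063i, 1, 4.6180+5.7063i, 2.3820+3.5267i, 2.3820-3.5267i]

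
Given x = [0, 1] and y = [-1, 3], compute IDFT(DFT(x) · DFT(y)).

(x ⊛ y)[n] = Σ(m=0 to 1) x[m] · y[(n-m) mod 2]

Computing each output sample:
(x ⊛ y)[0] = 3
(x ⊛ y)[1] = -1

x ⊛ y = [3, -1]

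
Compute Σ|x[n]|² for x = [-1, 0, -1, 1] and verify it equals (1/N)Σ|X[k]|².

Time domain:
Σ|x[n]|² = |-1|² + |0|² + |-1|² + |1|² = 3.0000

Frequency domain:
(1/4)Σ|X[k]|² = (1/4)(|-1|² + |1i|² + |-3|² + |-1i|²) = (1/4)·12.0000 = 3.0000

Both sides agree, confirming Parseval's theorem.

Σ|x[n]|² = (1/N)Σ|X[k]|² = 3.0000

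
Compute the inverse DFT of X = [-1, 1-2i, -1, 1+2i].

x[n] = (1/4) Σ(k=0 to 3) X[k] · e^(2πikn/4)

Computing each x[n]:
x[0] = 0
x[1] = 1
x[2] = -1
x[3] = -1

x = [0, 1, -1, -1]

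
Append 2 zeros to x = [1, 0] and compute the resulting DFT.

Original 2-point DFT: [1, 1]
Zero-padded 4-point DFT provides frequency interpolation.

DFT_4([x, 0, ...]) = [1, 1, 1, 1]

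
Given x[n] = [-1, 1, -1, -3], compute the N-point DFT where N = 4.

X[k] = Σ(n=0 to 3) x[n] · ω_4^(nk)
where ω_4 = e^(-2πi/4)

Computing each X[k]:
X[0] = -4
X[1] = -4i
X[2] = 0
X[3] = 4i

X = [-4, -4i, 0, 4i]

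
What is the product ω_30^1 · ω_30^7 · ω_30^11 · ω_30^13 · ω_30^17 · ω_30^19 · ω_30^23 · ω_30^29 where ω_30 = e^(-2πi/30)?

The primitive 30th roots of unity are ω_30^k for k coprime to 30: k ∈ {1, 7, 11, 13, 17, 19, 23, 29}
Their product equals the constant term of the cyclotomic polynomial Φ_30(x) up to sign.
For n ≥ 3, the product of all primitive nth roots of unity is 1. (For n=1 it is 1; for n=2 it is -1.)

1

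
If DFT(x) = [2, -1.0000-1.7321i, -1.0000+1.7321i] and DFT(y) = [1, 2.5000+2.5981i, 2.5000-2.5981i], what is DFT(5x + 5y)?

By linearity: DFT(5x + 5y) = 5·DFT(x) + 5·DFT(y)
= 5·[2, -1.0000-1.7321i, -1.0000+1.7321i] + 5·[1, 2.5000+2.5981i, 2.5000-2.5981i]

Computing element-wise:
Z[0] = 5·(2) + 5·(1) = 15
Z[1] = 5·(-1.0000-1.7321i) + 5·(2.5000+2.5981i) = 7.5000+4.3300i
Z[2] = 5·(-1.0000+1.7321i) + 5·(2.5000-2.5981i) = 7.5000-4.3300i

DFT(5x + 5y) = 5·X + 5·Y = [15, 7.5000+4.3300i, 7.5000-4.3300i]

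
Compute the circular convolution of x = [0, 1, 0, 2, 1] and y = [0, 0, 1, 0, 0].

(x ⊛ y)[n] = Σ(m=0 to 4) x[m] · y[(n-m) mod 5]

Computing each output sample:
(x ⊛ y)[0] = 2
(x ⊛ y)[1] = 1
(x ⊛ y)[2] = 0
(x ⊛ y)[3] = 1
(x ⊛ y)[4] = 0

x ⊛ y = [2, 1, 0, 1, 0]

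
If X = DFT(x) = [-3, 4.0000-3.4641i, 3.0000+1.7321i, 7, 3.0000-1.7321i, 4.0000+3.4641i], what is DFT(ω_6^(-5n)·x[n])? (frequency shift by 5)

Modulation property: DFT(ω_6^(-5n)·x[n]) = X[(k-5) mod 6], so circularly shift X by 5 positions.

X[k-5] = [4.0000-3.4641i, 3.0000+1.7321i, 7, 3.0000-1.7321i, 4.0000+3.4641i, -3]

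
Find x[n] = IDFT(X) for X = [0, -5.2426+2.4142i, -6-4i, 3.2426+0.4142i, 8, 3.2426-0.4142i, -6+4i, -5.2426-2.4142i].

x[n] = (1/8) Σ(k=0 to 7) X[k] · e^(2πikn/8)

Computing each x[n]:
x[0] = -1
x[1] = -2
x[2] = 2
x[3] = -1
x[4] = 0
x[5] = 2
x[6] = 3
x[7] = -3

x = [-1, -2, 2, -1, 0, 2, 3, -3]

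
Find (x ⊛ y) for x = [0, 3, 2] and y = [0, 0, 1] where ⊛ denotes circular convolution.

(x ⊛ y)[n] = Σ(m=0 to 2) x[m] · y[(n-m) mod 3]

Computing each output sample:
(x ⊛ y)[0] = 3
(x ⊛ y)[1] = 2
(x ⊛ y)[2] = 0

x ⊛ y = [3, 2, 0]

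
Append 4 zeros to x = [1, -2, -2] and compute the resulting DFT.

Original 3-point DFT: [-3, 3, 3]
Zero-padded 7-point DFT provides frequency interpolation.

DFT_7([x, 0, ...]) = [-3, 0.1981+3.5135i, 3.2470+1.0821i, 1.5550-0.6959i, 1.5550+0.6959i, 3.2470-1.0821i, 0.1981-3.5135i]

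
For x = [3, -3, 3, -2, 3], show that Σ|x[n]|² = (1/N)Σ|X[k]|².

Time domain:
Σ|x[n]|² = |3|² + |-3|² + |3|² + |-2|² + |3|² = 40.0000

Frequency domain:
(1/5)Σ|X[k]|² = (1/5)(|4|² + |2.1910+2.7674i|² + |3.3090+8.2820i|² + |3.3090-8.2820i|² + |2.1910-2.7674i|²) = (1/5)·200.0000 = 40.0000

Both sides agree, confirming Parseval's theorem.

Σ|x[n]|² = (1/N)Σ|X[k]|² = 40.0000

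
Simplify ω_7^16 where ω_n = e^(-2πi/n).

Since ω_7^7 = 1, powers reduce modulo 7.
16 mod 7 = 2
So ω_7^16 = ω_7^2 = e^(-2πi·2/7)

ω_7^16 = ω_7^2 = -0.2225-0.9749i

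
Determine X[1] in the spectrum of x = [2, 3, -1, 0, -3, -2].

X[1] = Σ(n=0 to 5) x[n] · ω_6^(1n) where ω_6 = e^(-2πi/6)
= (2)·ω_6^0 + (3)·ω_6^1 + (-1)·ω_6^2 + (0)·ω_6^3 + (-3)·ω_6^4 + (-2)·ω_6^5

X[1] = 4.5000-6.0622i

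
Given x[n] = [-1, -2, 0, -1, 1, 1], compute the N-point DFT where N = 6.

X[k] = Σ(n=0 to 5) x[n] · ω_6^(nk)
where ω_6 = e^(-2πi/6)

Computing each X[k]:
X[0] = -2
X[1] = -1.0000+3.4641i
X[2] = -2.0000+1.7321i
X[3] = 2
X[4] = -2.0000-1.7321i
X[5] = -1.0000-3.4641i

X = [-2, -1.0000+3.4641i, -2.0000+1.7321i, 2, -2.0000-1.7321i, -1.0000-3.4641i]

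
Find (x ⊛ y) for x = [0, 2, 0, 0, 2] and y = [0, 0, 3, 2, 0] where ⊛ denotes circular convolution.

(x ⊛ y)[n] = Σ(m=0 to 4) x[m] · y[(n-m) mod 5]

Computing each output sample:
(x ⊛ y)[0] = 0
(x ⊛ y)[1] = 6
(x ⊛ y)[2] = 4
(x ⊛ y)[3] = 6
(x ⊛ y)[4] = 4

x ⊛ y = [0, 6, 4, 6, 4]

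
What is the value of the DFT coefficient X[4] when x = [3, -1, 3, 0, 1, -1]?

X[4] = Σ(n=0 to 5) x[n] · ω_6^(4n) where ω_6 = e^(-2πi/6)
= (3)·ω_6^0 + (-1)·ω_6^4 + (3)·ω_6^8 + (0)·ω_6^12 + (1)·ω_6^16 + (-1)·ω_6^20

X[4] = 2.0000-1.7321i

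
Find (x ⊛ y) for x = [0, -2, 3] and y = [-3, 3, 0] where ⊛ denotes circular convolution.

(x ⊛ y)[n] = Σ(m=0 to 2) x[m] · y[(n-m) mod 3]

Computing each output sample:
(x ⊛ y)[0] = 9
(x ⊛ y)[1] = 6
(x ⊛ y)[2] = -15

x ⊛ y = [9, 6, -15]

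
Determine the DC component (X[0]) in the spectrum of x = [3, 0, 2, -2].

X[0] = Σ(n=0 to 3) x[n] · ω_4^0 = Σ x[n]
= (3) + (0) + (2) + (-2)

X[0] = 3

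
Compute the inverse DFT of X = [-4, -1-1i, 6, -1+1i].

x[n] = (1/4) Σ(k=0 to 3) X[k] · e^(2πikn/4)

Computing each x[n]:
x[0] = 0
x[1] = -2
x[2] = 1
x[3] = -3

x = [0, -2, 1, -3]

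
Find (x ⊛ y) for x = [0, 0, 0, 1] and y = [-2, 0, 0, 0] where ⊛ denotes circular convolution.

(x ⊛ y)[n] = Σ(m=0 to 3) x[m] · y[(n-m) mod 4]

Computing each output sample:
(x ⊛ y)[0] = 0
(x ⊛ y)[1] = 0
(x ⊛ y)[2] = 0
(x ⊛ y)[3] = -2

x ⊛ y = [0, 0, 0, -2]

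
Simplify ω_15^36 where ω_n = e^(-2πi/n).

Since ω_15^15 = 1, powers reduce modulo 15.
36 mod 15 = 6
So ω_15^36 = ω_15^6 = e^(-2πi·6/15)

ω_15^36 = ω_15^6 = -0.8090-0.5878i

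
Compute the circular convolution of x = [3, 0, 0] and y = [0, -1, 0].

(x ⊛ y)[n] = Σ(m=0 to 2) x[m] · y[(n-m) mod 3]

Computing each output sample:
(x ⊛ y)[0] = 0
(x ⊛ y)[1] = -3
(x ⊛ y)[2] = 0

x ⊛ y = [0, -3, 0]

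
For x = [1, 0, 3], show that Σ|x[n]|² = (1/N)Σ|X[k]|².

Time domain:
Σ|x[n]|² = |1|² + |0|² + |3|² = 10.0000

Frequency domain:
(1/3)Σ|X[k]|² = (1/3)(|4|² + |-0.5000+2.5981i|² + |-0.5000-2.5981i|²) = (1/3)·30.0000 = 10.0000

Both sides agree, confirming Parseval's theorem.

Σ|x[n]|² = (1/N)Σ|X[k]|² = 10.0000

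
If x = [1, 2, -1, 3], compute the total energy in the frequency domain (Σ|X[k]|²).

Parseval: Σ|x[n]|² = (1/N)Σ|X[k]|², so Σ|X[k]|² = N·Σ|x[n]|² = 4·15.0000

Σ|X[k]|² = N·Σ|x[n]|² = 4·15.0000 = 60.0000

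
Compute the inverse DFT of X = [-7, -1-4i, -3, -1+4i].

x[n] = (1/4) Σ(k=0 to 3) X[k] · e^(2πikn/4)

Computing each x[n]:
x[0] = -3
x[1] = 1
x[2] = -2
x[3] = -3

x = [-3, 1, -2, -3]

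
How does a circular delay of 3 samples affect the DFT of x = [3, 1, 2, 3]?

Time shift by 3: X_shifted[k] = ω_4^(3k) · X[k]
Shifted x = [1, 2, 3, 3]

DFT(x[n-3]) = [9, -2+1i, -1, -2-1i]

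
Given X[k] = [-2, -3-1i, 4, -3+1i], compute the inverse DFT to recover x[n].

x[n] = (1/4) Σ(k=0 to 3) X[k] · e^(2πikn/4)

Computing each x[n]:
x[0] = -1
x[1] = -1
x[2] = 2
x[3] = -2

x = [-1, -1, 2, -2]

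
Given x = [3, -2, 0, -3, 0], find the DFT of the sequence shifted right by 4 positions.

Time shift by 4: X_shifted[k] = ω_5^(4k) · X[k]
Shifted x = [-2, 0, -3, 0, 3]

DFT(x[n-4]) = [-2, 1.3541+4.6165i, -5.3541-1.0898i, -5.3541+1.0898i, 1.3541-4.6165i]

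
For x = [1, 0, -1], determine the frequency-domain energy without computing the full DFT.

Parseval: Σ|x[n]|² = (1/N)Σ|X[k]|², so Σ|X[k]|² = N·Σ|x[n]|² = 3·2.0000

Σ|X[k]|² = N·Σ|x[n]|² = 3·2.0000 = 6.0000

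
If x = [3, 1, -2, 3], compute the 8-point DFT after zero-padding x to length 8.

Original 4-point DFT: [5, 5+2i, -3, 5-2i]
Zero-padded 8-point DFT provides frequency interpolation.

DFT_8([x, 0, ...]) = [5, 1.5858-0.8284i, 5+2i, 4.4142-4.8284i, -3, 4.4142+4.8284i, 5-2i, 1.5858+0.8284i]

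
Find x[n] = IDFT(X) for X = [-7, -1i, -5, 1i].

x[n] = (1/4) Σ(k=0 to 3) X[k] · e^(2πikn/4)

Computing each x[n]:
x[0] = -3
x[1] = 0
x[2] = -3
x[3] = -1

x = [-3, 0, -3, -1]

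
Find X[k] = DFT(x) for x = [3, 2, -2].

X[k] = Σ(n=0 to 2) x[n] · ω_3^(nk)
where ω_3 = e^(-2πi/3)

Computing each X[k]:
X[0] = 3
X[1] = 3.0000-3.4641i
X[2] = 3.0000+3.4641i

X = [3, 3.0000-3.4641i, 3.0000+3.4641i]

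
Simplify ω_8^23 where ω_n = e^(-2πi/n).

Since ω_8^8 = 1, powers reduce modulo 8.
23 mod 8 = 7
So ω_8^23 = ω_8^7 = e^(-2πi·7/8)

ω_8^23 = ω_8^7 = 0.7071+0.7071i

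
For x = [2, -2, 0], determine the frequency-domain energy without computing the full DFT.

Parseval: Σ|x[n]|² = (1/N)Σ|X[k]|², so Σ|X[k]|² = N·Σ|x[n]|² = 3·8.0000

Σ|X[k]|² = N·Σ|x[n]|² = 3·8.0000 = 24.0000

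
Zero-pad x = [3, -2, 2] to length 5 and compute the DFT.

Original 3-point DFT: [3, 3.0000+3.4641i, 3.0000-3.4641i]
Zero-padded 5-point DFT provides frequency interpolation.

DFT_5([x, 0, ...]) = [3, 0.7639+0.7265i, 5.2361+3.0777i, 5.2361-3.0777i, 0.7639-0.7265i]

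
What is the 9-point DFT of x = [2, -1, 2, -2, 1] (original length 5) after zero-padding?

Original 5-point DFT: [2, 2.0000-0.4490i, 2.0000+4.9798i, 2.0000-4.9798i, 2.0000+0.4490i]
Zero-padded 9-point DFT provides frequency interpolation.

DFT_9([x, 0, ...]) = [2, 1.6416+0.0632i, 1.7130-0.7885i, -1.0000+1.7321i, 5.6454+4.3445i, 5.6454-4.3445i, -1.0000-1.7321i, 1.7130+0.7885i, 1.6416-0.0632i]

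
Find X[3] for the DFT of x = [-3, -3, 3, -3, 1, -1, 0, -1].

X[3] = Σ(n=0 to 7) x[n] · ω_8^(3n) where ω_8 = e^(-2πi/8)
= (-3)·ω_8^0 + (-3)·ω_8^3 + (3)·ω_8^6 + (-3)·ω_8^9 + (1)·ω_8^12 + (-1)·ω_8^15 + (0)·ω_8^18 + (-1)·ω_8^21

X[3] = -4.0000+5.8284i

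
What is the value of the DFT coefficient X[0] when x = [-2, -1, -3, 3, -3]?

X[0] = Σ(n=0 to 4) x[n] · ω_5^0 = Σ x[n]
= (-2) + (-1) + (-3) + (3) + (-3)

X[0] = -6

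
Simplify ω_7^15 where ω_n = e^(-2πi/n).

Since ω_7^7 = 1, powers reduce modulo 7.
15 mod 7 = 1
So ω_7^15 = ω_7^1 = e^(-2πi·1/7)

ω_7^15 = ω_7^1 = 0.6235-0.7818i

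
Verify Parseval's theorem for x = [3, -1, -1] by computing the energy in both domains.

Time domain:
Σ|x[n]|² = |3|² + |-1|² + |-1|² = 11.0000

Frequency domain:
(1/3)Σ|X[k]|² = (1/3)(|1|² + |4|² + |4|²) = (1/3)·33.0000 = 11.0000

Both sides agree, confirming Parseval's theorem.

Σ|x[n]|² = (1/N)Σ|X[k]|² = 11.0000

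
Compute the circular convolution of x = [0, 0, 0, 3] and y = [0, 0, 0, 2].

(x ⊛ y)[n] = Σ(m=0 to 3) x[m] · y[(n-m) mod 4]

Computing each output sample:
(x ⊛ y)[0] = 0
(x ⊛ y)[1] = 0
(x ⊛ y)[2] = 6
(x ⊛ y)[3] = 0

x ⊛ y = [0, 0, 6, 0]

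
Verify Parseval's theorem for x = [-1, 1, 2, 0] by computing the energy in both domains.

Time domain:
Σ|x[n]|² = |-1|² + |1|² + |2|² + |0|² = 6.0000

Frequency domain:
(1/4)Σ|X[k]|² = (1/4)(|2|² + |-3-1i|² + |0|² + |-3+1i|²) = (1/4)·24.0000 = 6.0000

Both sides agree, confirming Parseval's theorem.

Σ|x[n]|² = (1/N)Σ|X[k]|² = 6.0000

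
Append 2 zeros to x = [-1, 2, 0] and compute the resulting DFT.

Original 3-point DFT: [1, -2.0000-1.7321i, -2.0000+1.7321i]
Zero-padded 5-point DFT provides frequency interpolation.

DFT_5([x, 0, ...]) = [1, -0.3820-1.9021i, -2.6180-1.1756i, -2.6180+1.1756i, -0.3820+1.9021i]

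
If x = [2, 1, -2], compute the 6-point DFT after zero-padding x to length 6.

Original 3-point DFT: [1, 2.5000-2.5981i, 2.5000+2.5981i]
Zero-padded 6-point DFT provides frequency interpolation.

DFT_6([x, 0, ...]) = [1, 3.5000+0.8660i, 2.5000-2.5981i, -1, 2.5000+2.5981i, 3.5000-0.8660i]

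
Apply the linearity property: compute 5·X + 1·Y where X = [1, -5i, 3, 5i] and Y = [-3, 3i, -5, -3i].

By linearity: DFT(5x + 1y) = 5·DFT(x) + 1·DFT(y)
= 5·[1, -5i, 3, 5i] + 1·[-3, 3i, -5, -3i]

Computing element-wise:
Z[0] = 5·(1) + 1·(-3) = 2
Z[1] = 5·(-5i) + 1·(3i) = -22i
Z[2] = 5·(3) + 1·(-5) = 10
Z[3] = 5·(5i) + 1·(-3i) = 22i

DFT(5x + 1y) = 5·X + 1·Y = [2, -22i, 10, 22i]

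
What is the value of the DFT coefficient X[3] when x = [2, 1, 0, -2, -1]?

X[3] = Σ(n=0 to 4) x[n] · ω_5^(3n) where ω_5 = e^(-2πi/5)
= (2)·ω_5^0 + (1)·ω_5^3 + (0)·ω_5^6 + (-2)·ω_5^9 + (-1)·ω_5^12

X[3] = 1.3820-0.7265i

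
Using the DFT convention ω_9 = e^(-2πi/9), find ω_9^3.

ω_9^3 = e^(-2πi·3/9)
= cos(-2π·3/9) + i·sin(-2π·3/9)
= cos(-6π/9) + i·sin(-6π/9)

ω_9^3 = cos(-6π/9) + i·sin(-6π/9) = -0.5000-0.8660i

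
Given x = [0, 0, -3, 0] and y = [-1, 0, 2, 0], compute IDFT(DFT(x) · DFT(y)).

(x ⊛ y)[n] = Σ(m=0 to 3) x[m] · y[(n-m) mod 4]

Computing each output sample:
(x ⊛ y)[0] = -6
(x ⊛ y)[1] = 0
(x ⊛ y)[2] = 3
(x ⊛ y)[3] = 0

x ⊛ y = [-6, 0, 3, 0]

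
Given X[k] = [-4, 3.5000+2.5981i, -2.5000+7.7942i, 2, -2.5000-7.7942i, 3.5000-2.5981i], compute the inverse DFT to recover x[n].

x[n] = (1/6) Σ(k=0 to 5) X[k] · e^(2πikn/6)

Computing each x[n]:
x[0] = 0
x[1] = -3
x[2] = 1
x[3] = -3
x[4] = -2
x[5] = 3

x = [0, -3, 1, -3, -2, 3]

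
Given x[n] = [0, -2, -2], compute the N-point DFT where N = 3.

X[k] = Σ(n=0 to 2) x[n] · ω_3^(nk)
where ω_3 = e^(-2πi/3)

Computing each X[k]:
X[0] = -4
X[1] = 2
X[2] = 2

X = [-4, 2, 2]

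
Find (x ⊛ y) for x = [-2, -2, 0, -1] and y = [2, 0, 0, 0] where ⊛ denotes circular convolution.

(x ⊛ y)[n] = Σ(m=0 to 3) x[m] · y[(n-m) mod 4]

Computing each output sample:
(x ⊛ y)[0] = -4
(x ⊛ y)[1] = -4
(x ⊛ y)[2] = 0
(x ⊛ y)[3] = -2

x ⊛ y = [-4, -4, 0, -2]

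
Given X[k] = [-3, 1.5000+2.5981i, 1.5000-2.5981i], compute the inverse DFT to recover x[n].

x[n] = (1/3) Σ(k=0 to 2) X[k] · e^(2πikn/3)

Computing each x[n]:
x[0] = 0
x[1] = -3
x[2] = 0

x = [0, -3, 0]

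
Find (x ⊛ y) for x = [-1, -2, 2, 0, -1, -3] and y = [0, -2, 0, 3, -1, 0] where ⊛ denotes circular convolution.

(x ⊛ y)[n] = Σ(m=0 to 5) x[m] · y[(n-m) mod 6]

Computing each output sample:
(x ⊛ y)[0] = 4
(x ⊛ y)[1] = -1
(x ⊛ y)[2] = -4
(x ⊛ y)[3] = -4
(x ⊛ y)[4] = -5
(x ⊛ y)[5] = 10

x ⊛ y = [4, -1, -4, -4, -5, 10]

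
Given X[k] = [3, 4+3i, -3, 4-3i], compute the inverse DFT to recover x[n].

x[n] = (1/4) Σ(k=0 to 3) X[k] · e^(2πikn/4)

Computing each x[n]:
x[0] = 2
x[1] = 0
x[2] = -2
x[3] = 3

x = [2, 0, -2, 3]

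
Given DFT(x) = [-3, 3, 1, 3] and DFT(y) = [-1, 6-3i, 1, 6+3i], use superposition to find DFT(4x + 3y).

By linearity: DFT(4x + 3y) = 4·DFT(x) + 3·DFT(y)
= 4·[-3, 3, 1, 3] + 3·[-1, 6-3i, 1, 6+3i]

Computing element-wise:
Z[0] = 4·(-3) + 3·(-1) = -15
Z[1] = 4·(3) + 3·(6-3i) = 30-9i
Z[2] = 4·(1) + 3·(1) = 7
Z[3] = 4·(3) + 3·(6+3i) = 30+9i

DFT(4x + 3y) = 4·X + 3·Y = [-15, 30-9i, 7, 30+9i]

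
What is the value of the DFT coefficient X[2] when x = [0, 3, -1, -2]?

X[2] = Σ(n=0 to 3) x[n] · ω_4^(2n) where ω_4 = e^(-2πi/4)
= (0)·ω_4^0 + (3)·ω_4^2 + (-1)·ω_4^4 + (-2)·ω_4^6

X[2] = -2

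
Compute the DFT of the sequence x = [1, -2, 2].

X[k] = Σ(n=0 to 2) x[n] · ω_3^(nk)
where ω_3 = e^(-2πi/3)

Computing each X[k]:
X[0] = 1
X[1] = 1.0000+3.4641i
X[2] = 1.0000-3.4641i

X = [1, 1.0000+3.4641i, 1.0000-3.4641i]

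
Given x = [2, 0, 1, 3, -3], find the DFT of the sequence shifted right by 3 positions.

Time shift by 3: X_shifted[k] = ω_5^(3k) · X[k]
Shifted x = [1, 3, -3, 2, 0]

DFT(x[n-3]) = [3, 2.7361+0.0858i, -1.7361-6.5186i, -1.7361+6.5186i, 2.7361-0.0858i]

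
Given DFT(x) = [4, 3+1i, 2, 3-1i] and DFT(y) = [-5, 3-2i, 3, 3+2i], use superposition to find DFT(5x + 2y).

By linearity: DFT(5x + 2y) = 5·DFT(x) + 2·DFT(y)
= 5·[4, 3+1i, 2, 3-1i] + 2·[-5, 3-2i, 3, 3+2i]

Computing element-wise:
Z[0] = 5·(4) + 2·(-5) = 10
Z[1] = 5·(3+1i) + 2·(3-2i) = 21+1i
Z[2] = 5·(2) + 2·(3) = 16
Z[3] = 5·(3-1i) + 2·(3+2i) = 21-1i

DFT(5x + 2y) = 5·X + 2·Y = [10, 21+1i, 16, 21-1i]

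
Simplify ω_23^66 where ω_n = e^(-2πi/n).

Since ω_23^23 = 1, powers reduce modulo 23.
66 mod 23 = 20
So ω_23^66 = ω_23^20 = e^(-2πi·20/23)

ω_23^66 = ω_23^20 = 0.6826+0.7308i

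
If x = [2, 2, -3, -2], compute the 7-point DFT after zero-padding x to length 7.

Original 4-point DFT: [-1, 5-4i, -1, 5+4i]
Zero-padded 7-point DFT provides frequency interpolation.

DFT_7([x, 0, ...]) = [-1, 5.7165+2.2289i, 3.0109-4.8152i, -1.2274-1.2634i, -1.2274+1.2634i, 3.0109+4.8152i, 5.7165-2.2289i]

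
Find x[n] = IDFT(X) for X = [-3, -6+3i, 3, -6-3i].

x[n] = (1/4) Σ(k=0 to 3) X[k] · e^(2πikn/4)

Computing each x[n]:
x[0] = -3
x[1] = -3
x[2] = 3
x[3] = 0

x = [-3, -3, 3, 0]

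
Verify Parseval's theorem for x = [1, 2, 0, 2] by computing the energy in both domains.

Time domain:
Σ|x[n]|² = |1|² + |2|² + |0|² + |2|² = 9.0000

Frequency domain:
(1/4)Σ|X[k]|² = (1/4)(|5|² + |1|² + |-3|² + |1|²) = (1/4)·36.0000 = 9.0000

Both sides agree, confirming Parseval's theorem.

Σ|x[n]|² = (1/N)Σ|X[k]|² = 9.0000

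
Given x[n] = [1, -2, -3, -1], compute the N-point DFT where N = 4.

X[k] = Σ(n=0 to 3) x[n] · ω_4^(nk)
where ω_4 = e^(-2πi/4)

Computing each X[k]:
X[0] = -5
X[1] = 4+1i
X[2] = 1
X[3] = 4-1i

X = [-5, 4+1i, 1, 4-1i]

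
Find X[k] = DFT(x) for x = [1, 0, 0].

X[k] = Σ(n=0 to 2) x[n] · ω_3^(nk)
where ω_3 = e^(-2πi/3)

Computing each X[k]:
X[0] = 1
X[1] = 1
X[2] = 1

X = [1, 1, 1]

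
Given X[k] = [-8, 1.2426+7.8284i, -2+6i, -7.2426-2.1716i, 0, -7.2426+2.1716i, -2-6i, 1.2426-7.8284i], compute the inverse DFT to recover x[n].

x[n] = (1/8) Σ(k=0 to 7) X[k] · e^(2πikn/8)

Computing each x[n]:
x[0] = -3
x[1] = -2
x[2] = -3
x[3] = -2
x[4] = 0
x[5] = -3
x[6] = 2
x[7] = 3

x = [-3, -2, -3, -2, 0, -3, 2, 3]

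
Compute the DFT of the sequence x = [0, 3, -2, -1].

X[k] = Σ(n=0 to 3) x[n] · ω_4^(nk)
where ω_4 = e^(-2πi/4)

Computing each X[k]:
X[0] = 0
X[1] = 2-4i
X[2] = -4
X[3] = 2+4i

X = [0, 2-4i, -4, 2+4i]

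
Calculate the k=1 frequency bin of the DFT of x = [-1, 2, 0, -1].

X[1] = Σ(n=0 to 3) x[n] · ω_4^(1n) where ω_4 = e^(-2πi/4)
= (-1)·ω_4^0 + (2)·ω_4^1 + (0)·ω_4^2 + (-1)·ω_4^3

X[1] = -1-3i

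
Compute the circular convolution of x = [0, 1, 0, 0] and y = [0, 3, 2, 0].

(x ⊛ y)[n] = Σ(m=0 to 3) x[m] · y[(n-m) mod 4]

Computing each output sample:
(x ⊛ y)[0] = 0
(x ⊛ y)[1] = 0
(x ⊛ y)[2] = 3
(x ⊛ y)[3] = 2

x ⊛ y = [0, 0, 3, 2]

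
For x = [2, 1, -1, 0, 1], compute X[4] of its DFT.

X[4] = Σ(n=0 to 4) x[n] · ω_5^(4n) where ω_5 = e^(-2πi/5)
= (2)·ω_5^0 + (1)·ω_5^4 + (-1)·ω_5^8 + (0)·ω_5^12 + (1)·ω_5^16

X[4] = 3.4271-0.5878i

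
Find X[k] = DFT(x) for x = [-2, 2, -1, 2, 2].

X[k] = Σ(n=0 to 4) x[n] · ω_5^(nk)
where ω_5 = e^(-2πi/5)

Computing each X[k]:
X[0] = 3
X[1] = -1.5729+1.7634i
X[2] = -4.9271-2.8532i
X[3] = -4.9271+2.8532i
X[4] = -1.5729-1.7634i

X = [3, -1.5729+1.7634i, -4.9271-2.8532i, -4.9271+2.8532i, -1.5729-1.7634i]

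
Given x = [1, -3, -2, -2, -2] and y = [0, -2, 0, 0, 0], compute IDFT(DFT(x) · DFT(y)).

(x ⊛ y)[n] = Σ(m=0 to 4) x[m] · y[(n-m) mod 5]

Computing each output sample:
(x ⊛ y)[0] = 4
(x ⊛ y)[1] = -2
(x ⊛ y)[2] = 6
(x ⊛ y)[3] = 4
(x ⊛ y)[4] = 4

x ⊛ y = [4, -2, 6, 4, 4]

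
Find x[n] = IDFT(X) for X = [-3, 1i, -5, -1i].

x[n] = (1/4) Σ(k=0 to 3) X[k] · e^(2πikn/4)

Computing each x[n]:
x[0] = -2
x[1] = 0
x[2] = -2
x[3] = 1

x = [-2, 0, -2, 1]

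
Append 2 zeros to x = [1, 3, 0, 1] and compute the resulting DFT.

Original 4-point DFT: [5, 1-2i, -3, 1+2i]
Zero-padded 6-point DFT provides frequency interpolation.

DFT_6([x, 0, ...]) = [5, 1.5000-2.5981i, 0.5000-2.5981i, -3, 0.5000+2.5981i, 1.5000+2.5981i]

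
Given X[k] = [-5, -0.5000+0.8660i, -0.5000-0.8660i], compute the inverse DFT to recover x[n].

x[n] = (1/3) Σ(k=0 to 2) X[k] · e^(2πikn/3)

Computing each x[n]:
x[0] = -2
x[1] = -2
x[2] = -1

x = [-2, -2, -1]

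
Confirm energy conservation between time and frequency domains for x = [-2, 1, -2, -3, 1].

Time domain:
Σ|x[n]|² = |-2|² + |1|² + |-2|² + |-3|² + |1|² = 19.0000

Frequency domain:
(1/5)Σ|X[k]|² = (1/5)(|-5|² + |2.6631-0.5878i|² + |-5.1631+0.9511i|² + |-5.1631-0.9511i|² + |2.6631+0.5878i|²) = (1/5)·95.0000 = 19.0000

Both sides agree, confirming Parseval's theorem.

Σ|x[n]|² = (1/N)Σ|X[k]|² = 19.0000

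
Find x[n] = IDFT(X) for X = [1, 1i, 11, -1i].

x[n] = (1/4) Σ(k=0 to 3) X[k] · e^(2πikn/4)

Computing each x[n]:
x[0] = 3
x[1] = -3
x[2] = 3
x[3] = -2

x = [3, -3, 3, -2]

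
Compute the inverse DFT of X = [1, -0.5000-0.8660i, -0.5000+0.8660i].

x[n] = (1/3) Σ(k=0 to 2) X[k] · e^(2πikn/3)

Computing each x[n]:
x[0] = 0
x[1] = 1
x[2] = 0

x = [0, 1, 0]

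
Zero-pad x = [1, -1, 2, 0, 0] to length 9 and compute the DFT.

Original 5-point DFT: [2, -0.9271-0.2245i, 2.4271+2.4899i, 2.4271-2.4899i, -0.9271+0.2245i]
Zero-padded 9-point DFT provides frequency interpolation.

DFT_9([x, 0, ...]) = [2, 0.5813-1.3268i, -1.0530+0.3008i, 0.5000+2.5981i, 3.4718+1.6276i, 3.4718-1.6276i, 0.5000-2.5981i, -1.0530-0.3008i, 0.5813+1.3268i]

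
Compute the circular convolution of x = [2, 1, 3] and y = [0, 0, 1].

(x ⊛ y)[n] = Σ(m=0 to 2) x[m] · y[(n-m) mod 3]

Computing each output sample:
(x ⊛ y)[0] = 1
(x ⊛ y)[1] = 3
(x ⊛ y)[2] = 2

x ⊛ y = [1, 3, 2]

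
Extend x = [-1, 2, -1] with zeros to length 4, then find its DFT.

Original 3-point DFT: [0, -1.5000-2.5981i, -1.5000+2.5981i]
Zero-padded 4-point DFT provides frequency interpolation.

DFT_4([x, 0, ...]) = [0, -2i, -4, 2i]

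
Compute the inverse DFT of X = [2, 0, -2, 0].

x[n] = (1/4) Σ(k=0 to 3) X[k] · e^(2πikn/4)

Computing each x[n]:
x[0] = 0
x[1] = 1
x[2] = 0
x[3] = 1

x = [0, 1, 0, 1]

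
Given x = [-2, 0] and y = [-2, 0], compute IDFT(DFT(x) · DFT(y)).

(x ⊛ y)[n] = Σ(m=0 to 1) x[m] · y[(n-m) mod 2]

Computing each output sample:
(x ⊛ y)[0] = 4
(x ⊛ y)[1] = 0

x ⊛ y = [4, 0]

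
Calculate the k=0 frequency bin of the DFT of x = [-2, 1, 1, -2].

X[0] = Σ(n=0 to 3) x[n] · ω_4^0 = Σ x[n]
= (-2) + (1) + (1) + (-2)

X[0] = -2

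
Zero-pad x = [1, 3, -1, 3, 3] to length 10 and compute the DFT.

Original 5-point DFT: [9, 1.2361+2.3511i, -3.2361-3.8042i, -3.2361+3.8042i, 1.2361-2.3511i]
Zero-padded 10-point DFT provides frequency interpolation.

DFT_10([x, 0, ...]) = [9, -0.2361-5.4288i, 1.2361+2.3511i, 4.2361-4.5308i, -3.2361-3.8042i, -3, -3.2361+3.8042i, 4.2361+4.5308i, 1.2361-2.3511i, -0.2361+5.4288i]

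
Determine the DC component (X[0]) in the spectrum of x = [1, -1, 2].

X[0] = Σ(n=0 to 2) x[n] · ω_3^0 = Σ x[n]
= (1) + (-1) + (2)

X[0] = 2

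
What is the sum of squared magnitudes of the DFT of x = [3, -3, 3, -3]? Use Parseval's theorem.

Parseval: Σ|x[n]|² = (1/N)Σ|X[k]|², so Σ|X[k]|² = N·Σ|x[n]|² = 4·36.0000

Σ|X[k]|² = N·Σ|x[n]|² = 4·36.0000 = 144.0000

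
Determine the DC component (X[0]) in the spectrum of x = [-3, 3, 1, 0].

X[0] = Σ(n=0 to 3) x[n] · ω_4^0 = Σ x[n]
= (-3) + (3) + (1) + (0)

X[0] = 1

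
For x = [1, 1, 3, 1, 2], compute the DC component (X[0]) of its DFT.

X[0] = Σ(n=0 to 4) x[n] · ω_5^0 = Σ x[n]
= (1) + (1) + (3) + (1) + (2)

X[0] = 8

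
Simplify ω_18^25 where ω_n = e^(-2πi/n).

Since ω_18^18 = 1, powers reduce modulo 18.
25 mod 18 = 7
So ω_18^25 = ω_18^7 = e^(-2πi·7/18)

ω_18^25 = ω_18^7 = -0.7660-0.6428i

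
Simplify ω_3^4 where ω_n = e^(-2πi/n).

Since ω_3^3 = 1, powers reduce modulo 3.
4 mod 3 = 1
So ω_3^4 = ω_3^1 = e^(-2πi·1/3)

ω_3^4 = ω_3^1 = -0.5000-0.8660i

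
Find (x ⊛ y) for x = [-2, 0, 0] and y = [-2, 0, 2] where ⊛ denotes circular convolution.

(x ⊛ y)[n] = Σ(m=0 to 2) x[m] · y[(n-m) mod 3]

Computing each output sample:
(x ⊛ y)[0] = 4
(x ⊛ y)[1] = 0
(x ⊛ y)[2] = -4

x ⊛ y = [4, 0, -4]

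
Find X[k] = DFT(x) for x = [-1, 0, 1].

X[k] = Σ(n=0 to 2) x[n] · ω_3^(nk)
where ω_3 = e^(-2πi/3)

Computing each X[k]:
X[0] = 0
X[1] = -1.5000+0.8660i
X[2] = -1.5000-0.8660i

X = [0, -1.5000+0.8660i, -1.5000-0.8660i]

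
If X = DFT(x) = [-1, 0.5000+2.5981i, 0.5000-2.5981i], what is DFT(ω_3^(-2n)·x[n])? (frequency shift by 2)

Modulation property: DFT(ω_3^(-2n)·x[n]) = X[(k-2) mod 3], so circularly shift X by 2 positions.

X[k-2] = [0.5000+2.5981i, 0.5000-2.5981i, -1]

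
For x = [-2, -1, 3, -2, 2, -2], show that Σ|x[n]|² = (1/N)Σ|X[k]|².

Time domain:
Σ|x[n]|² = |-2|² + |-1|² + |3|² + |-2|² + |2|² + |-2|² = 26.0000

Frequency domain:
(1/6)Σ|X[k]|² = (1/6)(|-2|² + |-4.0000-1.7321i|² + |-5|² + |8|² + |-5|² + |-4.0000+1.7321i|²) = (1/6)·156.0000 = 26.0000

Both sides agree, confirming Parseval's theorem.

Σ|x[n]|² = (1/N)Σ|X[k]|² = 26.0000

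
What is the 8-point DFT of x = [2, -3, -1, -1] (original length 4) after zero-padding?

Original 4-point DFT: [-3, 3+2i, 5, 3-2i]
Zero-padded 8-point DFT provides frequency interpolation.

DFT_8([x, 0, ...]) = [-3, 0.5858+3.8284i, 3+2i, 3.4142+1.8284i, 5, 3.4142-1.8284i, 3-2i, 0.5858-3.8284i]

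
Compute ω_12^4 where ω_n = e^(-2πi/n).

ω_12^4 = e^(-2πi·4/12)
= cos(-2π·4/12) + i·sin(-2π·4/12)
= cos(-8π/12) + i·sin(-8π/12)

ω_12^4 = cos(-8π/12) + i·sin(-8π/12) = -0.5000-0.8660i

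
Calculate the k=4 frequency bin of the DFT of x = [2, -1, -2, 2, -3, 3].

X[4] = Σ(n=0 to 5) x[n] · ω_6^(4n) where ω_6 = e^(-2πi/6)
= (2)·ω_6^0 + (-1)·ω_6^4 + (-2)·ω_6^8 + (2)·ω_6^12 + (-3)·ω_6^16 + (3)·ω_6^20

X[4] = 5.5000-4.3301i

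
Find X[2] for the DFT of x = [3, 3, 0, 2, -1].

X[2] = Σ(n=0 to 4) x[n] · ω_5^(2n) where ω_5 = e^(-2πi/5)
= (3)·ω_5^0 + (3)·ω_5^2 + (0)·ω_5^4 + (2)·ω_5^6 + (-1)·ω_5^8

X[2] = 2.0000-4.2533i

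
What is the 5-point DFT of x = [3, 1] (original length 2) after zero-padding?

Original 2-point DFT: [4, 2]
Zero-padded 5-point DFT provides frequency interpolation.

DFT_5([x, 0, ...]) = [4, 3.3090-0.9511i, 2.1910-0.5878i, 2.1910+0.5878i, 3.3090+0.9511i]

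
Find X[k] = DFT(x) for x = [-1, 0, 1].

X[k] = Σ(n=0 to 2) x[n] · ω_3^(nk)
where ω_3 = e^(-2πi/3)

Computing each X[k]:
X[0] = 0
X[1] = -1.5000+0.8660i
X[2] = -1.5000-0.8660i

X = [0, -1.5000+0.8660i, -1.5000-0.8660i]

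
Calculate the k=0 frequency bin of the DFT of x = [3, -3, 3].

X[0] = Σ(n=0 to 2) x[n] · ω_3^0 = Σ x[n]
= (3) + (-3) + (3)

X[0] = 3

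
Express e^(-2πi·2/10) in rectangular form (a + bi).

ω_10^2 = e^(-2πi·2/10)
= cos(-2π·2/10) + i·sin(-2π·2/10)
= cos(-4π/10) + i·sin(-4π/10)

ω_10^2 = cos(-4π/10) + i·sin(-4π/10) = 0.3090-0.9511i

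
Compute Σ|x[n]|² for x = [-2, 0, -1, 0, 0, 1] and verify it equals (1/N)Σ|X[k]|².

Time domain:
Σ|x[n]|² = |-2|² + |0|² + |-1|² + |0|² + |0|² + |1|² = 6.0000

Frequency domain:
(1/6)Σ|X[k]|² = (1/6)(|-2|² + |-1.0000+1.7321i|² + |-2|² + |-4|² + |-2|² + |-1.0000-1.7321i|²) = (1/6)·36.0000 = 6.0000

Both sides agree, confirming Parseval's theorem.

Σ|x[n]|² = (1/N)Σ|X[k]|² = 6.0000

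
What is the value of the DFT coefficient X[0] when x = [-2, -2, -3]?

X[0] = Σ(n=0 to 2) x[n] · ω_3^0 = Σ x[n]
= (-2) + (-2) + (-3)

X[0] = -7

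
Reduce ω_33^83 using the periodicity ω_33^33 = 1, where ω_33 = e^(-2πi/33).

Since ω_33^33 = 1, powers reduce modulo 33.
83 mod 33 = 17
So ω_33^83 = ω_33^17 = e^(-2πi·17/33)

ω_33^83 = ω_33^17 = -0.9955+0.0951i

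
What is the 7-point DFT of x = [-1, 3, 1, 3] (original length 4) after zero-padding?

Original 4-point DFT: [6, -2, -6, -2]
Zero-padded 7-point DFT provides frequency interpolation.

DFT_7([x, 0, ...]) = [6, -2.0550-4.6221i, -0.6981-0.1454i, -3.7470-3.4446i, -3.7470+3.4446i, -0.6981+0.1454i, -2.0550+4.6221i]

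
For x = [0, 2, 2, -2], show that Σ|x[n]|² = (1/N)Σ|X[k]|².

Time domain:
Σ|x[n]|² = |0|² + |2|² + |2|² + |-2|² = 12.0000

Frequency domain:
(1/4)Σ|X[k]|² = (1/4)(|2|² + |-2-4i|² + |2|² + |-2+4i|²) = (1/4)·48.0000 = 12.0000

Both sides agree, confirming Parseval's theorem.

Σ|x[n]|² = (1/N)Σ|X[k]|² = 12.0000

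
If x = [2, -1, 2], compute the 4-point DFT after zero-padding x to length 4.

Original 3-point DFT: [3, 1.5000+2.5981i, 1.5000-2.5981i]
Zero-padded 4-point DFT provides frequency interpolation.

DFT_4([x, 0, ...]) = [3, 1i, 5, -1i]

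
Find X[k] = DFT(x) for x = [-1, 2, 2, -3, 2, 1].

X[k] = Σ(n=0 to 5) x[n] · ω_6^(nk)
where ω_6 = e^(-2πi/6)

Computing each X[k]:
X[0] = 3
X[1] = 1.5000-0.8660i
X[2] = -7.5000-0.8660i
X[3] = 3
X[4] = -7.5000+0.8660i
X[5] = 1.5000+0.8660i

X = [3, 1.5000-0.8660i, -7.5000-0.8660i, 3, -7.5000+0.8660i, 1.5000+0.8660i]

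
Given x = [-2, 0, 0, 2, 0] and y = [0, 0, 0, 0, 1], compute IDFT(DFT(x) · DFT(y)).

(x ⊛ y)[n] = Σ(m=0 to 4) x[m] · y[(n-m) mod 5]

Computing each output sample:
(x ⊛ y)[0] = 0
(x ⊛ y)[1] = 0
(x ⊛ y)[2] = 2
(x ⊛ y)[3] = 0
(x ⊛ y)[4] = -2

x ⊛ y = [0, 0, 2, 0, -2]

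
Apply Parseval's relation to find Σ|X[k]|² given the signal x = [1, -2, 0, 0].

Parseval: Σ|x[n]|² = (1/N)Σ|X[k]|², so Σ|X[k]|² = N·Σ|x[n]|² = 4·5.0000

Σ|X[k]|² = N·Σ|x[n]|² = 4·5.0000 = 20.0000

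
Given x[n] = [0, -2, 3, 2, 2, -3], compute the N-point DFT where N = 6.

X[k] = Σ(n=0 to 5) x[n] · ω_6^(nk)
where ω_6 = e^(-2πi/6)

Computing each X[k]:
X[0] = 2
X[1] = -7.0000-1.7321i
X[2] = 2
X[3] = 8
X[4] = 2
X[5] = -7.0000+1.7321i

X = [2, -7.0000-1.7321i, 2, 8, 2, -7.0000+1.7321i]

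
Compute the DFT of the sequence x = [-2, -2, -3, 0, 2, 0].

X[k] = Σ(n=0 to 5) x[n] · ω_6^(nk)
where ω_6 = e^(-2πi/6)

Computing each X[k]:
X[0] = -5
X[1] = -2.5000+6.0622i
X[2] = -0.5000-2.5981i
X[3] = -1
X[4] = -0.5000+2.5981i
X[5] = -2.5000-6.0622i

X = [-5, -2.5000+6.0622i, -0.5000-2.5981i, -1, -0.5000+2.5981i, -2.5000-6.0622i]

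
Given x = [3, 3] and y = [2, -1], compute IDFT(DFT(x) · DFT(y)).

(x ⊛ y)[n] = Σ(m=0 to 1) x[m] · y[(n-m) mod 2]

Computing each output sample:
(x ⊛ y)[0] = 3
(x ⊛ y)[1] = 3

x ⊛ y = [3, 3]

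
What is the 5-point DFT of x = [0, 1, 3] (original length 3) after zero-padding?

Original 3-point DFT: [4, -2.0000+1.7321i, -2.0000-1.7321i]
Zero-padded 5-point DFT provides frequency interpolation.

DFT_5([x, 0, ...]) = [4, -2.1180-2.7144i, 0.1180+2.2654i, 0.1180-2.2654i, -2.1180+2.7144i]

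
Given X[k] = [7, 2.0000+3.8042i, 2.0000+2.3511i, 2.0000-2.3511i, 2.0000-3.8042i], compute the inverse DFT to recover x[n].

x[n] = (1/5) Σ(k=0 to 4) X[k] · e^(2πikn/5)

Computing each x[n]:
x[0] = 3
x[1] = -1
x[2] = 1
x[3] = 1
x[4] = 3

x = [3, -1, 1, 1, 3]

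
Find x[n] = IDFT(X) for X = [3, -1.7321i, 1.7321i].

x[n] = (1/3) Σ(k=0 to 2) X[k] · e^(2πikn/3)

Computing each x[n]:
x[0] = 1
x[1] = 2
x[2] = 0

x = [1, 2, 0]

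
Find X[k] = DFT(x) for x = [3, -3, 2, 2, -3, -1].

X[k] = Σ(n=0 to 5) x[n] · ω_6^(nk)
where ω_6 = e^(-2πi/6)

Computing each X[k]:
X[0] = 0
X[1] = -0.5000-2.5981i
X[2] = 7.5000+6.0622i
X[3] = 4
X[4] = 7.5000-6.0622i
X[5] = -0.5000+2.5981i

X = [0, -0.5000-2.5981i, 7.5000+6.0622i, 4, 7.5000-6.0622i, -0.5000+2.5981i]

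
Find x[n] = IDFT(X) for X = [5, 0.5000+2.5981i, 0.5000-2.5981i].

x[n] = (1/3) Σ(k=0 to 2) X[k] · e^(2πikn/3)

Computing each x[n]:
x[0] = 2
x[1] = 0
x[2] = 3

x = [2, 0, 3]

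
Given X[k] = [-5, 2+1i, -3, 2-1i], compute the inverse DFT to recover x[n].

x[n] = (1/4) Σ(k=0 to 3) X[k] · e^(2πikn/4)

Computing each x[n]:
x[0] = -1
x[1] = -1
x[2] = -3
x[3] = 0

x = [-1, -1, -3, 0]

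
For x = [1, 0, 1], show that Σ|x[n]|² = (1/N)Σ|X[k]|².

Time domain:
Σ|x[n]|² = |1|² + |0|² + |1|² = 2.0000

Frequency domain:
(1/3)Σ|X[k]|² = (1/3)(|2|² + |0.5000+0.8660i|² + |0.5000-0.8660i|²) = (1/3)·6.0000 = 2.0000

Both sides agree, confirming Parseval's theorem.

Σ|x[n]|² = (1/N)Σ|X[k]|² = 2.0000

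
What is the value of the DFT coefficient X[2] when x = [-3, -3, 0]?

X[2] = Σ(n=0 to 2) x[n] · ω_3^(2n) where ω_3 = e^(-2πi/3)
= (-3)·ω_3^0 + (-3)·ω_3^2 + (0)·ω_3^4

X[2] = -1.5000-2.5981i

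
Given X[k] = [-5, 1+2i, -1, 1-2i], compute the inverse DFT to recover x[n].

x[n] = (1/4) Σ(k=0 to 3) X[k] · e^(2πikn/4)

Computing each x[n]:
x[0] = -1
x[1] = -2
x[2] = -2
x[3] = 0

x = [-1, -2, -2, 0]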